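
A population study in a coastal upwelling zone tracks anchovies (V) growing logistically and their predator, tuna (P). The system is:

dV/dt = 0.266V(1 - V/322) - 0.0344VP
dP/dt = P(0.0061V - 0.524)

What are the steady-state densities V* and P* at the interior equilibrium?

V* ≈ 85.9, P* ≈ 5.67

From dP/dt = 0 with P > 0: 0.0061V* = 0.524, so V* = 85.9.
Substitute into dV/dt = 0: 0.266(1 - 85.9/322) = 0.0344P*.
The bracket is 0.733, giving P* = 0.195/0.0344 = 5.67.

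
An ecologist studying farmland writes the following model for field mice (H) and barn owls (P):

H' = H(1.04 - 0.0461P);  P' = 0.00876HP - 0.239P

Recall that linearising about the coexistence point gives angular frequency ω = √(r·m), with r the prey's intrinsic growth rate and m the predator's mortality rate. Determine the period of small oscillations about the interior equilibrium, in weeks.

Here r = 1.04 and m = 0.239, so r·m = 0.249.
ω = √0.249 = 0.499 per week, hence T = 2π/ω ≈ 12.6 weeks.

T ≈ 12.6 weeks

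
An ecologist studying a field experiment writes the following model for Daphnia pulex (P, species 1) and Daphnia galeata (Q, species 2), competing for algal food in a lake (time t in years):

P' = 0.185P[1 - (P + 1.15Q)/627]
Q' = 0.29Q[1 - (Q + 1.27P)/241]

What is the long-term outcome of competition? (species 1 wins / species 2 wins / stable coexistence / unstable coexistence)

Compare the nullcline intercepts: K1/α12 = 627/1.15 = 545 > K2 = 241; K2/α21 = 241/1.27 = 190 < K1 = 627.
Since the inequalities point opposite ways, species 1 can invade but species 2 cannot.

species 1 excludes species 2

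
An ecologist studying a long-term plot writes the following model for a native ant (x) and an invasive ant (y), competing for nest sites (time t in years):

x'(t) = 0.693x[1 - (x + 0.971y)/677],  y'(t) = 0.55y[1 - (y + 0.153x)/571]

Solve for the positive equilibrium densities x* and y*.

Setting both brackets to zero gives the nullclines x + 0.971y = 677 and 0.153x + y = 571.
Substituting y = 571 - 0.153x into the first: x(1 - 0.971·0.153) = 677 - 0.971·571.
So x* = 123/0.851 = 144, and then y* = 571 - 0.153·144 = 549.

x* ≈ 144, y* ≈ 549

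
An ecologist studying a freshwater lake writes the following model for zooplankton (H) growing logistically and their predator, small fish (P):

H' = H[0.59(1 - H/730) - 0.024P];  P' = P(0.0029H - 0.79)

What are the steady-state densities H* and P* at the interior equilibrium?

From dP/dt = 0 with P > 0: 0.0029H* = 0.79, so H* = 272.
Substitute into dH/dt = 0: 0.59(1 - 272/730) = 0.024P*.
The bracket is 0.627, giving P* = 0.37/0.024 = 15.4.

H* ≈ 272, P* ≈ 15.4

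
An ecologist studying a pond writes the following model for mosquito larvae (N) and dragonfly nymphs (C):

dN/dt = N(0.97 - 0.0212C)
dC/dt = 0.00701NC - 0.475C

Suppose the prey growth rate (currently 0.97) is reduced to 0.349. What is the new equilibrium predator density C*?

At the interior fixed point, setting dN/dt = 0 with N > 0 fixes C* = (prey growth rate)/(NC coefficient) — independent of the other coefficients.
With the change, C* = 0.349/0.0212 = 16.5; it falls from 45.8.

C* ≈ 16.5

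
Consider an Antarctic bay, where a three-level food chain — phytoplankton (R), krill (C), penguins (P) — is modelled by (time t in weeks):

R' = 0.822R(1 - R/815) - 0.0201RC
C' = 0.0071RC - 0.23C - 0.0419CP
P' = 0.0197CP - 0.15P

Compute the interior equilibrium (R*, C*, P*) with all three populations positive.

R* ≈ 663, C* ≈ 7.61, P* ≈ 107

From dP/dt = 0: 0.0197C* = 0.15, so C* = 7.61.
From dR/dt = 0: 0.822(1 - R*/815) = 0.0201·7.61, giving R* = 815·(1 - 0.186) = 663.
From dC/dt = 0: 0.0071·663 - 0.23 = 0.0419P*, so P* = 4.48/0.0419 = 107.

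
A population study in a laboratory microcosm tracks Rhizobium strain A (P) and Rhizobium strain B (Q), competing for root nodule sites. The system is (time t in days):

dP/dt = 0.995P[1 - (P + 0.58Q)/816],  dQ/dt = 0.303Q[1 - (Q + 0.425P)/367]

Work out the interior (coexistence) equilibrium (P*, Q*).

Setting both brackets to zero gives the nullclines P + 0.58Q = 816 and 0.425P + Q = 367.
Substituting Q = 367 - 0.425P into the first: P(1 - 0.58·0.425) = 816 - 0.58·367.
So P* = 603/0.754 = 800, and then Q* = 367 - 0.425·800 = 26.8.

P* ≈ 800, Q* ≈ 26.8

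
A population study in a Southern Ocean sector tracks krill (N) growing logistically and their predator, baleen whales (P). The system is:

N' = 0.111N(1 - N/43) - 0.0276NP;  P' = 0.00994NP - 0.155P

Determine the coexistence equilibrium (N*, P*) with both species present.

From dP/dt = 0 with P > 0: 0.00994N* = 0.155, so N* = 15.6.
Substitute into dN/dt = 0: 0.111(1 - 15.6/43) = 0.0276P*.
The bracket is 0.637, giving P* = 0.0707/0.0276 = 2.56.

N* ≈ 15.6, P* ≈ 2.56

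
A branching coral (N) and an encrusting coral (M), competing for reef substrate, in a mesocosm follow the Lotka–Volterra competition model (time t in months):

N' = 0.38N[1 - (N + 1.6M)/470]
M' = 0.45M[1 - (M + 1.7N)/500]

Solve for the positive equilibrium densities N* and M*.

Setting both brackets to zero gives the nullclines N + 1.6M = 470 and 1.7N + M = 500.
Substituting M = 500 - 1.7N into the first: N(1 - 1.6·1.7) = 470 - 1.6·500.
So N* = -330/-1.72 = 192, and then M* = 500 - 1.7·192 = 174.

N* ≈ 192, M* ≈ 174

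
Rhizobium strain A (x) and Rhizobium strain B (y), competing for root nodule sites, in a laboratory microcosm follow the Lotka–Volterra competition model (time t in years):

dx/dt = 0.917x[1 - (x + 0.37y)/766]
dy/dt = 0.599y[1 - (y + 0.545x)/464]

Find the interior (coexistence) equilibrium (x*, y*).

Setting both brackets to zero gives the nullclines x + 0.37y = 766 and 0.545x + y = 464.
Substituting y = 464 - 0.545x into the first: x(1 - 0.37·0.545) = 766 - 0.37·464.
So x* = 594/0.798 = 744, and then y* = 464 - 0.545·744 = 58.3.

x* ≈ 744, y* ≈ 58.3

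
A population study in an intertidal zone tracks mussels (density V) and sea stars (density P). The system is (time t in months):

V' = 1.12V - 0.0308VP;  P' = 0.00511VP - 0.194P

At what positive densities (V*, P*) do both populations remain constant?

Set dP/dt = 0 with P > 0: 0.00511V - 0.194 = 0, so V* = 0.194/0.00511 = 38.
Set dV/dt = 0 with V > 0: 1.12 - 0.0308P = 0, so P* = 1.12/0.0308 = 36.4.

V* ≈ 38, P* ≈ 36.4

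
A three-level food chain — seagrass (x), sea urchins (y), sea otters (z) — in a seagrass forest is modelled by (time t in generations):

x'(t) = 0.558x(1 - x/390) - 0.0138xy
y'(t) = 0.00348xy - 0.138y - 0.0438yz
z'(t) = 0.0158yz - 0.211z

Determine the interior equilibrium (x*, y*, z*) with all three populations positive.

From dz/dt = 0: 0.0158y* = 0.211, so y* = 13.4.
From dx/dt = 0: 0.558(1 - x*/390) = 0.0138·13.4, giving x* = 390·(1 - 0.33) = 261.
From dy/dt = 0: 0.00348·261 - 0.138 = 0.0438z*, so z* = 0.771/0.0438 = 17.6.

x* ≈ 261, y* ≈ 13.4, z* ≈ 17.6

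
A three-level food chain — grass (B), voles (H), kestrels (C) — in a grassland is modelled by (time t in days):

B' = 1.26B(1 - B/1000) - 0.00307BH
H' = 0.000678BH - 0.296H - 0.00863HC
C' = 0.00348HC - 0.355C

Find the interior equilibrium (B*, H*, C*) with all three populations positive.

From dC/dt = 0: 0.00348H* = 0.355, so H* = 102.
From dB/dt = 0: 1.26(1 - B*/1000) = 0.00307·102, giving B* = 1000·(1 - 0.249) = 751.
From dH/dt = 0: 0.000678·751 - 0.296 = 0.00863C*, so C* = 0.213/0.00863 = 24.7.

B* ≈ 751, H* ≈ 102, C* ≈ 24.7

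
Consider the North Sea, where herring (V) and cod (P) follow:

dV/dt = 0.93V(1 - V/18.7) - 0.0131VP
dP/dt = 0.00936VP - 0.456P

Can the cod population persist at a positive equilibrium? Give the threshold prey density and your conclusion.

The predator equation gives dP/dt > 0 only when V > 0.456/0.00936 = 48.7.
Without the predator, V → K = 18.7. Since 18.7 < 48.7, the predator cannot invade.

Threshold V = 48.7; K < 48.7, so no, the predator goes extinct.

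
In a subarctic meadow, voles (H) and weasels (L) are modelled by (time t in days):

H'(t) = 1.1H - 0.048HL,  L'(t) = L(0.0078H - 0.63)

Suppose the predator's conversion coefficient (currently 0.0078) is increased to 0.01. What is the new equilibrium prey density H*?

H* ≈ 63

At the interior fixed point, setting dL/dt = 0 with L > 0 fixes H* = (predator death rate)/(HL coefficient) — independent of the other coefficients.
With the change, H* = 0.63/0.01 = 63; it falls from 80.8.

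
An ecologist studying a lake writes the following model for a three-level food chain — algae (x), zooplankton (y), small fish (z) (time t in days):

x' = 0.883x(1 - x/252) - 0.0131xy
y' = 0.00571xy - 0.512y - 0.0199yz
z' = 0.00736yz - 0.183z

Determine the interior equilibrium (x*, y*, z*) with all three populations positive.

x* ≈ 159, y* ≈ 24.9, z* ≈ 19.9

From dz/dt = 0: 0.00736y* = 0.183, so y* = 24.9.
From dx/dt = 0: 0.883(1 - x*/252) = 0.0131·24.9, giving x* = 252·(1 - 0.369) = 159.
From dy/dt = 0: 0.00571·159 - 0.512 = 0.0199z*, so z* = 0.396/0.0199 = 19.9.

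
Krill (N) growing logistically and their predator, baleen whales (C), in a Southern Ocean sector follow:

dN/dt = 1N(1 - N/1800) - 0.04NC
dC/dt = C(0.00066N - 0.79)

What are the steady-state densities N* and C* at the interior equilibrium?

From dC/dt = 0 with C > 0: 0.00066N* = 0.79, so N* = 1200.
Substitute into dN/dt = 0: 1(1 - 1200/1800) = 0.04C*.
The bracket is 0.335, giving C* = 0.335/0.04 = 8.38.

N* ≈ 1200, C* ≈ 8.38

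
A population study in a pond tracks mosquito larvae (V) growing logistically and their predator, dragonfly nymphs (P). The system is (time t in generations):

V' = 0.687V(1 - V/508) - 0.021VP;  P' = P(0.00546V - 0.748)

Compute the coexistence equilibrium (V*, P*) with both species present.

V* ≈ 137, P* ≈ 23.9

From dP/dt = 0 with P > 0: 0.00546V* = 0.748, so V* = 137.
Substitute into dV/dt = 0: 0.687(1 - 137/508) = 0.021P*.
The bracket is 0.73, giving P* = 0.502/0.021 = 23.9.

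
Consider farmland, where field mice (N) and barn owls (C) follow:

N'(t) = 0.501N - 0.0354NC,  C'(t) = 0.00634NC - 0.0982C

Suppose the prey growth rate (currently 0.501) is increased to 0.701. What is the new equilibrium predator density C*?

At the interior fixed point, setting dN/dt = 0 with N > 0 fixes C* = (prey growth rate)/(NC coefficient) — independent of the other coefficients.
With the change, C* = 0.701/0.0354 = 19.8; it rises from 14.2.

C* ≈ 19.8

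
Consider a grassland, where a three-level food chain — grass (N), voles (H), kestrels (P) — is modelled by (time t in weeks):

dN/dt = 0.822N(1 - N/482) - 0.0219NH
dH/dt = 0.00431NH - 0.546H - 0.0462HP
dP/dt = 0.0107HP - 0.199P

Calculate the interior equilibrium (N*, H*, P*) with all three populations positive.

From dP/dt = 0: 0.0107H* = 0.199, so H* = 18.6.
From dN/dt = 0: 0.822(1 - N*/482) = 0.0219·18.6, giving N* = 482·(1 - 0.495) = 243.
From dH/dt = 0: 0.00431·243 - 0.546 = 0.0462P*, so P* = 0.502/0.0462 = 10.9.

N* ≈ 243, H* ≈ 18.6, P* ≈ 10.9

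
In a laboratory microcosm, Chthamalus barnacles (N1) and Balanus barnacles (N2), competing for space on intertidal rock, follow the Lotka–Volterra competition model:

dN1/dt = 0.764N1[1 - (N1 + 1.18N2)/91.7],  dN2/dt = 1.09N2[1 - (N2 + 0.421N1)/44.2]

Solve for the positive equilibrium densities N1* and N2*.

Setting both brackets to zero gives the nullclines N1 + 1.18N2 = 91.7 and 0.421N1 + N2 = 44.2.
Substituting N2 = 44.2 - 0.421N1 into the first: N1(1 - 1.18·0.421) = 91.7 - 1.18·44.2.
So N1* = 39.5/0.503 = 78.6, and then N2* = 44.2 - 0.421·78.6 = 11.1.

N1* ≈ 78.6, N2* ≈ 11.1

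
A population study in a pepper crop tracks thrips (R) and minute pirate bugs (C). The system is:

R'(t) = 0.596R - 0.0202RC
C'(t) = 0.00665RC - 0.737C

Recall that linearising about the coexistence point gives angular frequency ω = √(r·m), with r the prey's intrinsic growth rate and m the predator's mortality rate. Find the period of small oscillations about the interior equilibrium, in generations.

T ≈ 9.48 generations

Here r = 0.596 and m = 0.737, so r·m = 0.439.
ω = √0.439 = 0.663 per generation, hence T = 2π/ω ≈ 9.48 generations.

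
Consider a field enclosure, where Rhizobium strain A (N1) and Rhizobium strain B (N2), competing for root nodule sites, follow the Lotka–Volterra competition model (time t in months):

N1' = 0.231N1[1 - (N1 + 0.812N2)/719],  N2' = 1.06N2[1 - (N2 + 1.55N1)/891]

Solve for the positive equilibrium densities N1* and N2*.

Setting both brackets to zero gives the nullclines N1 + 0.812N2 = 719 and 1.55N1 + N2 = 891.
Substituting N2 = 891 - 1.55N1 into the first: N1(1 - 0.812·1.55) = 719 - 0.812·891.
So N1* = -4.49/-0.259 = 17.4, and then N2* = 891 - 1.55·17.4 = 864.

N1* ≈ 17.4, N2* ≈ 864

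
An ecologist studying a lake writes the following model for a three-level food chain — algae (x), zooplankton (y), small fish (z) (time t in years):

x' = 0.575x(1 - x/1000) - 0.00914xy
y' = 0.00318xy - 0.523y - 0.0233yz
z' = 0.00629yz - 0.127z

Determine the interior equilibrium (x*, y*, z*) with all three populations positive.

x* ≈ 679, y* ≈ 20.2, z* ≈ 70.2

From dz/dt = 0: 0.00629y* = 0.127, so y* = 20.2.
From dx/dt = 0: 0.575(1 - x*/1000) = 0.00914·20.2, giving x* = 1000·(1 - 0.321) = 679.
From dy/dt = 0: 0.00318·679 - 0.523 = 0.0233z*, so z* = 1.64/0.0233 = 70.2.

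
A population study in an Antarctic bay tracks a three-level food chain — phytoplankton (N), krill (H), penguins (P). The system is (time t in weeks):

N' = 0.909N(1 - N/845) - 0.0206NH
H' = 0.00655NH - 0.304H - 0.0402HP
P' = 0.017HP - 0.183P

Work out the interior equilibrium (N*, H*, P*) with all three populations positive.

N* ≈ 639, H* ≈ 10.8, P* ≈ 96.5

From dP/dt = 0: 0.017H* = 0.183, so H* = 10.8.
From dN/dt = 0: 0.909(1 - N*/845) = 0.0206·10.8, giving N* = 845·(1 - 0.244) = 639.
From dH/dt = 0: 0.00655·639 - 0.304 = 0.0402P*, so P* = 3.88/0.0402 = 96.5.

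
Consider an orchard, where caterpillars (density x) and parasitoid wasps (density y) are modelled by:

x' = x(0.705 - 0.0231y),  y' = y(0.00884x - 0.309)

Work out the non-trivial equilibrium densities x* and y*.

Set dy/dt = 0 with y > 0: 0.00884x - 0.309 = 0, so x* = 0.309/0.00884 = 35.
Set dx/dt = 0 with x > 0: 0.705 - 0.0231y = 0, so y* = 0.705/0.0231 = 30.5.

x* ≈ 35, y* ≈ 30.5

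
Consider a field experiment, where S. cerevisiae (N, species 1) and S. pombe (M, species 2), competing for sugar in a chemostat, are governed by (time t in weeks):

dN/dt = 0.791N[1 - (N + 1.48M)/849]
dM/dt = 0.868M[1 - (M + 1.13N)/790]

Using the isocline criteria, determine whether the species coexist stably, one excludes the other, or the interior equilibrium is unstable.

unstable coexistence (outcome depends on initial conditions)

Compare the nullcline intercepts: K1/α12 = 849/1.48 = 574 < K2 = 790; K2/α21 = 790/1.13 = 699 < K1 = 849.
Since both are reversed, neither can invade when rare; the interior point is a saddle.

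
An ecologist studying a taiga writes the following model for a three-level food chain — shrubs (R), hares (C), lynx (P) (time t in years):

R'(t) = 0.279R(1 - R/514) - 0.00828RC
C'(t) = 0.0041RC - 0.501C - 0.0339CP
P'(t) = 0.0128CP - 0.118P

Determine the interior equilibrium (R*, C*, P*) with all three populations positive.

From dP/dt = 0: 0.0128C* = 0.118, so C* = 9.22.
From dR/dt = 0: 0.279(1 - R*/514) = 0.00828·9.22, giving R* = 514·(1 - 0.274) = 373.
From dC/dt = 0: 0.0041·373 - 0.501 = 0.0339P*, so P* = 1.03/0.0339 = 30.4.

R* ≈ 373, C* ≈ 9.22, P* ≈ 30.4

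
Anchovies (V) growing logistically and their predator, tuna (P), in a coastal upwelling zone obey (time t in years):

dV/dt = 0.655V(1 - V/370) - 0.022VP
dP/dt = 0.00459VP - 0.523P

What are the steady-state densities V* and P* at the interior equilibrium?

From dP/dt = 0 with P > 0: 0.00459V* = 0.523, so V* = 114.
Substitute into dV/dt = 0: 0.655(1 - 114/370) = 0.022P*.
The bracket is 0.692, giving P* = 0.453/0.022 = 20.6.

V* ≈ 114, P* ≈ 20.6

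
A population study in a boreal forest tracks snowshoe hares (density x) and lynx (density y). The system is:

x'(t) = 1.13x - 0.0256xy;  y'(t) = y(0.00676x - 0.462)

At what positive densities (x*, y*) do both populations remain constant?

x* ≈ 68.3, y* ≈ 44.1

Set dy/dt = 0 with y > 0: 0.00676x - 0.462 = 0, so x* = 0.462/0.00676 = 68.3.
Set dx/dt = 0 with x > 0: 1.13 - 0.0256y = 0, so y* = 1.13/0.0256 = 44.1.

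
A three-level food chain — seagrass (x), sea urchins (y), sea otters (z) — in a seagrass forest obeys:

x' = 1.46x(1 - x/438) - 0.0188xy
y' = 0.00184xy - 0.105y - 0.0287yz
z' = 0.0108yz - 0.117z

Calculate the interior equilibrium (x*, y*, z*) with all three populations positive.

From dz/dt = 0: 0.0108y* = 0.117, so y* = 10.8.
From dx/dt = 0: 1.46(1 - x*/438) = 0.0188·10.8, giving x* = 438·(1 - 0.139) = 377.
From dy/dt = 0: 0.00184·377 - 0.105 = 0.0287z*, so z* = 0.588/0.0287 = 20.5.

x* ≈ 377, y* ≈ 10.8, z* ≈ 20.5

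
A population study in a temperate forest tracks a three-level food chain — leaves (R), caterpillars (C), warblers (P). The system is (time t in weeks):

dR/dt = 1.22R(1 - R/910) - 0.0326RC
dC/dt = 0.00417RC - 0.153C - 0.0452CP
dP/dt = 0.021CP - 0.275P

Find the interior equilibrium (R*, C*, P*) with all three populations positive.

From dP/dt = 0: 0.021C* = 0.275, so C* = 13.1.
From dR/dt = 0: 1.22(1 - R*/910) = 0.0326·13.1, giving R* = 910·(1 - 0.35) = 592.
From dC/dt = 0: 0.00417·592 - 0.153 = 0.0452P*, so P* = 2.31/0.0452 = 51.2.

R* ≈ 592, C* ≈ 13.1, P* ≈ 51.2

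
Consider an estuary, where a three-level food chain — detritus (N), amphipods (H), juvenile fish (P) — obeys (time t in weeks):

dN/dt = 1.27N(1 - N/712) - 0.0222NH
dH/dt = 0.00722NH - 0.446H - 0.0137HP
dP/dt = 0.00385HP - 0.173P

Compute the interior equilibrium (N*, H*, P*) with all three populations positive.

From dP/dt = 0: 0.00385H* = 0.173, so H* = 44.9.
From dN/dt = 0: 1.27(1 - N*/712) = 0.0222·44.9, giving N* = 712·(1 - 0.785) = 153.
From dH/dt = 0: 0.00722·153 - 0.446 = 0.0137P*, so P* = 0.657/0.0137 = 47.9.

N* ≈ 153, H* ≈ 44.9, P* ≈ 47.9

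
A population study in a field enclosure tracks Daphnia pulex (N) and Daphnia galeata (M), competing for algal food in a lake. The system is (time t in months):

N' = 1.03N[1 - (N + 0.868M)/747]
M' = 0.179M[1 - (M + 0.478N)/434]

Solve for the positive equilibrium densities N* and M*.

Setting both brackets to zero gives the nullclines N + 0.868M = 747 and 0.478N + M = 434.
Substituting M = 434 - 0.478N into the first: N(1 - 0.868·0.478) = 747 - 0.868·434.
So N* = 370/0.585 = 633, and then M* = 434 - 0.478·633 = 131.

N* ≈ 633, M* ≈ 131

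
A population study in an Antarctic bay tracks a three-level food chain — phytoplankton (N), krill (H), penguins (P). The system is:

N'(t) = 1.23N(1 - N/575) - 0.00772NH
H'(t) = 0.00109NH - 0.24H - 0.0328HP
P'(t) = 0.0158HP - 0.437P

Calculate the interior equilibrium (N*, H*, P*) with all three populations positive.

N* ≈ 475, H* ≈ 27.7, P* ≈ 8.47

From dP/dt = 0: 0.0158H* = 0.437, so H* = 27.7.
From dN/dt = 0: 1.23(1 - N*/575) = 0.00772·27.7, giving N* = 575·(1 - 0.174) = 475.
From dH/dt = 0: 0.00109·475 - 0.24 = 0.0328P*, so P* = 0.278/0.0328 = 8.47.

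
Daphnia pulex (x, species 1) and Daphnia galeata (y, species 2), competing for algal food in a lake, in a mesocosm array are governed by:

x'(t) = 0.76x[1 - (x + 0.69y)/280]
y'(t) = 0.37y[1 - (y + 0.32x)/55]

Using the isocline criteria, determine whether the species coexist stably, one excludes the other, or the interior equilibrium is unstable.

species 1 excludes species 2

Compare the nullcline intercepts: K1/α12 = 280/0.69 = 406 > K2 = 55; K2/α21 = 55/0.32 = 172 < K1 = 280.
Since the inequalities point opposite ways, species 1 can invade but species 2 cannot.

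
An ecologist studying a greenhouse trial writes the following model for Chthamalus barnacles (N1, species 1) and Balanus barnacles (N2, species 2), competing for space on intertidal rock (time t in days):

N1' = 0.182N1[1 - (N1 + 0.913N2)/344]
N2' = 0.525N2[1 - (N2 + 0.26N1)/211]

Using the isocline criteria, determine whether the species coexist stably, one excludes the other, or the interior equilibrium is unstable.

stable coexistence

Compare the nullcline intercepts: K1/α12 = 344/0.913 = 377 > K2 = 211; K2/α21 = 211/0.26 = 812 > K1 = 344.
Since both inequalities hold, each species can invade when rare, so the interior equilibrium is stable.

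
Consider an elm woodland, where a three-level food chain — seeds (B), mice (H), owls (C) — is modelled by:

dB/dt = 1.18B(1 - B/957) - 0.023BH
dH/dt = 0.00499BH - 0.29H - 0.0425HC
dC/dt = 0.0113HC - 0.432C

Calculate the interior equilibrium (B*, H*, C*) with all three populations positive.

From dC/dt = 0: 0.0113H* = 0.432, so H* = 38.2.
From dB/dt = 0: 1.18(1 - B*/957) = 0.023·38.2, giving B* = 957·(1 - 0.745) = 244.
From dH/dt = 0: 0.00499·244 - 0.29 = 0.0425C*, so C* = 0.927/0.0425 = 21.8.

B* ≈ 244, H* ≈ 38.2, C* ≈ 21.8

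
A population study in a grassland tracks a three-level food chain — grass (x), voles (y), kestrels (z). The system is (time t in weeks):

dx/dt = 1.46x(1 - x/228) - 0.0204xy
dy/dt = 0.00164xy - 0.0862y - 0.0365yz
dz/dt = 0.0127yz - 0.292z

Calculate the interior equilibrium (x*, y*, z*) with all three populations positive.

x* ≈ 155, y* ≈ 23, z* ≈ 4.59

From dz/dt = 0: 0.0127y* = 0.292, so y* = 23.
From dx/dt = 0: 1.46(1 - x*/228) = 0.0204·23, giving x* = 228·(1 - 0.321) = 155.
From dy/dt = 0: 0.00164·155 - 0.0862 = 0.0365z*, so z* = 0.168/0.0365 = 4.59.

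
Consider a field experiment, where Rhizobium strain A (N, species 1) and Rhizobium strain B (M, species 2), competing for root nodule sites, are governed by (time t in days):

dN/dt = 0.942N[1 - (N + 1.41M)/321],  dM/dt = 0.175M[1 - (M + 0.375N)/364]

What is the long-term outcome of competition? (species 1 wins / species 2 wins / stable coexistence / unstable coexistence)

Compare the nullcline intercepts: K1/α12 = 321/1.41 = 228 < K2 = 364; K2/α21 = 364/0.375 = 971 > K1 = 321.
Since the inequalities point opposite ways, species 2 can invade but species 1 cannot.

species 2 excludes species 1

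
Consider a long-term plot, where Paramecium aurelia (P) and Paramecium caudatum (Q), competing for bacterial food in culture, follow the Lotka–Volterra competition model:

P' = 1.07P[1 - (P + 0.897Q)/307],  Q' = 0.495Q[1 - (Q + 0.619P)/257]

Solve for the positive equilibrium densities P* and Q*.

P* ≈ 172, Q* ≈ 151

Setting both brackets to zero gives the nullclines P + 0.897Q = 307 and 0.619P + Q = 257.
Substituting Q = 257 - 0.619P into the first: P(1 - 0.897·0.619) = 307 - 0.897·257.
So P* = 76.5/0.445 = 172, and then Q* = 257 - 0.619·172 = 151.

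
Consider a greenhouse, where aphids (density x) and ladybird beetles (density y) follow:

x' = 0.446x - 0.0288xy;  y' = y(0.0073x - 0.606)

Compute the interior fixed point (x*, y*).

x* ≈ 83, y* ≈ 15.5

Set dy/dt = 0 with y > 0: 0.0073x - 0.606 = 0, so x* = 0.606/0.0073 = 83.
Set dx/dt = 0 with x > 0: 0.446 - 0.0288y = 0, so y* = 0.446/0.0288 = 15.5.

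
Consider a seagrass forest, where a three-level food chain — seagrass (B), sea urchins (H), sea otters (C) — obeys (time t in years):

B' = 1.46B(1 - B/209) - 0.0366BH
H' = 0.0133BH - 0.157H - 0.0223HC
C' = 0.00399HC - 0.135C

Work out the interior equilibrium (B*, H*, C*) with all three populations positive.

From dC/dt = 0: 0.00399H* = 0.135, so H* = 33.8.
From dB/dt = 0: 1.46(1 - B*/209) = 0.0366·33.8, giving B* = 209·(1 - 0.848) = 31.7.
From dH/dt = 0: 0.0133·31.7 - 0.157 = 0.0223C*, so C* = 0.265/0.0223 = 11.9.

B* ≈ 31.7, H* ≈ 33.8, C* ≈ 11.9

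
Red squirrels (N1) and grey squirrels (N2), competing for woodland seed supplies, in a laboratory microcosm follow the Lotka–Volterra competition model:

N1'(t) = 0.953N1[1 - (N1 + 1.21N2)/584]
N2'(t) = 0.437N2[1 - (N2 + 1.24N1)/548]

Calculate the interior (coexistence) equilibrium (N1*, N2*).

N1* ≈ 158, N2* ≈ 352

Setting both brackets to zero gives the nullclines N1 + 1.21N2 = 584 and 1.24N1 + N2 = 548.
Substituting N2 = 548 - 1.24N1 into the first: N1(1 - 1.21·1.24) = 584 - 1.21·548.
So N1* = -79.1/-0.5 = 158, and then N2* = 548 - 1.24·158 = 352.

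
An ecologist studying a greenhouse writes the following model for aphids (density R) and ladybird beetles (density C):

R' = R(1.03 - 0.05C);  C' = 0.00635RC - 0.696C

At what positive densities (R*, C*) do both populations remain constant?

R* ≈ 110, C* ≈ 20.6

Set dC/dt = 0 with C > 0: 0.00635R - 0.696 = 0, so R* = 0.696/0.00635 = 110.
Set dR/dt = 0 with R > 0: 1.03 - 0.05C = 0, so C* = 1.03/0.05 = 20.6.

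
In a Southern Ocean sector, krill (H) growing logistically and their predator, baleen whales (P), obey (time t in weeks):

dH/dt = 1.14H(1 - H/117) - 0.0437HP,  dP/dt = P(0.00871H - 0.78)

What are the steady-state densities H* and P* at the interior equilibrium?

From dP/dt = 0 with P > 0: 0.00871H* = 0.78, so H* = 89.6.
Substitute into dH/dt = 0: 1.14(1 - 89.6/117) = 0.0437P*.
The bracket is 0.235, giving P* = 0.267/0.0437 = 6.12.

H* ≈ 89.6, P* ≈ 6.12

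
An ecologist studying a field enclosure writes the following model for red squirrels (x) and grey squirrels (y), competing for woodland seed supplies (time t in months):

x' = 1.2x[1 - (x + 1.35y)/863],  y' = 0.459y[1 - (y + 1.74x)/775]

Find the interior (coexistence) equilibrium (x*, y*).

x* ≈ 136, y* ≈ 539

Setting both brackets to zero gives the nullclines x + 1.35y = 863 and 1.74x + y = 775.
Substituting y = 775 - 1.74x into the first: x(1 - 1.35·1.74) = 863 - 1.35·775.
So x* = -183/-1.35 = 136, and then y* = 775 - 1.74·136 = 539.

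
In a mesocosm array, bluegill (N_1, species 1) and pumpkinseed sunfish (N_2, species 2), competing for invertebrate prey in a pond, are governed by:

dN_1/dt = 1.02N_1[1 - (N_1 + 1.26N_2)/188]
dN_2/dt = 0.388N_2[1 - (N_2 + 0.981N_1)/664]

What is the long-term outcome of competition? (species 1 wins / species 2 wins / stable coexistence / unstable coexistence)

Compare the nullcline intercepts: K1/α12 = 188/1.26 = 149 < K2 = 664; K2/α21 = 664/0.981 = 677 > K1 = 188.
Since the inequalities point opposite ways, species 2 can invade but species 1 cannot.

species 2 excludes species 1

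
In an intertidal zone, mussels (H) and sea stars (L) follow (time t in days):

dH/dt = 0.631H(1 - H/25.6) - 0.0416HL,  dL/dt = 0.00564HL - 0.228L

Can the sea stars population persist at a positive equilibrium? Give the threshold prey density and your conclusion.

The predator equation gives dL/dt > 0 only when H > 0.228/0.00564 = 40.4.
Without the predator, H → K = 25.6. Since 25.6 < 40.4, the predator cannot invade.

Threshold H = 40.4; K < 40.4, so no, the predator goes extinct.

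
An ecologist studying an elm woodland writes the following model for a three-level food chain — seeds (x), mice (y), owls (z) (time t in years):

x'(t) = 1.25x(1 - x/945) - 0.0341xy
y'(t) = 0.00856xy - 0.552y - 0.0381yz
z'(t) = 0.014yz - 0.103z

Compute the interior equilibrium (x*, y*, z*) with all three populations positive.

From dz/dt = 0: 0.014y* = 0.103, so y* = 7.36.
From dx/dt = 0: 1.25(1 - x*/945) = 0.0341·7.36, giving x* = 945·(1 - 0.201) = 755.
From dy/dt = 0: 0.00856·755 - 0.552 = 0.0381z*, so z* = 5.91/0.0381 = 155.

x* ≈ 755, y* ≈ 7.36, z* ≈ 155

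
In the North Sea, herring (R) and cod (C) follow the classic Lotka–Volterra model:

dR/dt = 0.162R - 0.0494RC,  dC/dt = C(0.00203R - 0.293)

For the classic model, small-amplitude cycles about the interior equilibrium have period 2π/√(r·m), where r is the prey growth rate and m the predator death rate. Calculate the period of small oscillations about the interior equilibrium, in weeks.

Here r = 0.162 and m = 0.293, so r·m = 0.0475.
ω = √0.0475 = 0.218 per week, hence T = 2π/ω ≈ 28.8 weeks.

T ≈ 28.8 weeks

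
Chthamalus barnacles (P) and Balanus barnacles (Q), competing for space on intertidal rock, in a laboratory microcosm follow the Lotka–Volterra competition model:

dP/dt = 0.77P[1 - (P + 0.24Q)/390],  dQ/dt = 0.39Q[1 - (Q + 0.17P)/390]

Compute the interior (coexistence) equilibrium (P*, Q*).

Setting both brackets to zero gives the nullclines P + 0.24Q = 390 and 0.17P + Q = 390.
Substituting Q = 390 - 0.17P into the first: P(1 - 0.24·0.17) = 390 - 0.24·390.
So P* = 296/0.959 = 309, and then Q* = 390 - 0.17·309 = 337.

P* ≈ 309, Q* ≈ 337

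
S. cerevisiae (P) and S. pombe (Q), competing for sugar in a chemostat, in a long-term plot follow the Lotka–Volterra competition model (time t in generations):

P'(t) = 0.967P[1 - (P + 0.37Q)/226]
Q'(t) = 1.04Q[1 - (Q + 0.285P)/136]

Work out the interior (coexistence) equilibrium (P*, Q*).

P* ≈ 196, Q* ≈ 80

Setting both brackets to zero gives the nullclines P + 0.37Q = 226 and 0.285P + Q = 136.
Substituting Q = 136 - 0.285P into the first: P(1 - 0.37·0.285) = 226 - 0.37·136.
So P* = 176/0.895 = 196, and then Q* = 136 - 0.285·196 = 80.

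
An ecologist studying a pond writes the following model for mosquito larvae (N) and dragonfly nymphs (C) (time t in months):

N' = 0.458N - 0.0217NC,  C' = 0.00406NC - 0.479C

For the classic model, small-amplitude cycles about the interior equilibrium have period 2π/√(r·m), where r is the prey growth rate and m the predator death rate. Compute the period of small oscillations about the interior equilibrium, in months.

Here r = 0.458 and m = 0.479, so r·m = 0.219.
ω = √0.219 = 0.468 per month, hence T = 2π/ω ≈ 13.4 months.

T ≈ 13.4 months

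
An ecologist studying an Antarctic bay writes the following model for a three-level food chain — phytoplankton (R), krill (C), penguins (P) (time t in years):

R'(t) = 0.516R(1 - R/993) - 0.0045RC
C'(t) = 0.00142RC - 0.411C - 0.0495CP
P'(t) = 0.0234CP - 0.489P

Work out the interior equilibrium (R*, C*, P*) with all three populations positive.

R* ≈ 812, C* ≈ 20.9, P* ≈ 15

From dP/dt = 0: 0.0234C* = 0.489, so C* = 20.9.
From dR/dt = 0: 0.516(1 - R*/993) = 0.0045·20.9, giving R* = 993·(1 - 0.182) = 812.
From dC/dt = 0: 0.00142·812 - 0.411 = 0.0495P*, so P* = 0.742/0.0495 = 15.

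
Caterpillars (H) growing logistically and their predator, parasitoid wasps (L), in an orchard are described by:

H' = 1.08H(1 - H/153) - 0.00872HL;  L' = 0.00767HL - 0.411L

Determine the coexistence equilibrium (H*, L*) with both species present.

From dL/dt = 0 with L > 0: 0.00767H* = 0.411, so H* = 53.6.
Substitute into dH/dt = 0: 1.08(1 - 53.6/153) = 0.00872L*.
The bracket is 0.65, giving L* = 0.702/0.00872 = 80.5.

H* ≈ 53.6, L* ≈ 80.5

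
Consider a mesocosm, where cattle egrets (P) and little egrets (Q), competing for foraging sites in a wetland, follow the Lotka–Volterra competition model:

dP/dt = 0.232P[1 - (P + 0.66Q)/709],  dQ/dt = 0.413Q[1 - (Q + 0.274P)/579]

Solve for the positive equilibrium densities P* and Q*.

Setting both brackets to zero gives the nullclines P + 0.66Q = 709 and 0.274P + Q = 579.
Substituting Q = 579 - 0.274P into the first: P(1 - 0.66·0.274) = 709 - 0.66·579.
So P* = 327/0.819 = 399, and then Q* = 579 - 0.274·399 = 470.

P* ≈ 399, Q* ≈ 470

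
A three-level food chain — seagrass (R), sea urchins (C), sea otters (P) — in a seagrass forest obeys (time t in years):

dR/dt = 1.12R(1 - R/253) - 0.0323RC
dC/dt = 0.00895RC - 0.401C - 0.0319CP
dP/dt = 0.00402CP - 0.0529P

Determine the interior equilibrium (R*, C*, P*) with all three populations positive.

R* ≈ 157, C* ≈ 13.2, P* ≈ 31.5

From dP/dt = 0: 0.00402C* = 0.0529, so C* = 13.2.
From dR/dt = 0: 1.12(1 - R*/253) = 0.0323·13.2, giving R* = 253·(1 - 0.38) = 157.
From dC/dt = 0: 0.00895·157 - 0.401 = 0.0319P*, so P* = 1/0.0319 = 31.5.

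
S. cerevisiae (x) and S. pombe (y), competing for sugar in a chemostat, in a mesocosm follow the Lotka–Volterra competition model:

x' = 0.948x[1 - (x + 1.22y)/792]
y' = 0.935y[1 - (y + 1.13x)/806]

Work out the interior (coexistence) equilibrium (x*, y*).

x* ≈ 505, y* ≈ 235

Setting both brackets to zero gives the nullclines x + 1.22y = 792 and 1.13x + y = 806.
Substituting y = 806 - 1.13x into the first: x(1 - 1.22·1.13) = 792 - 1.22·806.
So x* = -191/-0.379 = 505, and then y* = 806 - 1.13·505 = 235.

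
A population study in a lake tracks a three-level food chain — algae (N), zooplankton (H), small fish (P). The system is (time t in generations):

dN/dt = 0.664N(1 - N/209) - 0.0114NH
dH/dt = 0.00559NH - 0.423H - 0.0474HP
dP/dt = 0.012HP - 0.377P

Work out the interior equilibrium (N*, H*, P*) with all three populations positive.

From dP/dt = 0: 0.012H* = 0.377, so H* = 31.4.
From dN/dt = 0: 0.664(1 - N*/209) = 0.0114·31.4, giving N* = 209·(1 - 0.539) = 96.3.
From dH/dt = 0: 0.00559·96.3 - 0.423 = 0.0474P*, so P* = 0.115/0.0474 = 2.43.

N* ≈ 96.3, H* ≈ 31.4, P* ≈ 2.43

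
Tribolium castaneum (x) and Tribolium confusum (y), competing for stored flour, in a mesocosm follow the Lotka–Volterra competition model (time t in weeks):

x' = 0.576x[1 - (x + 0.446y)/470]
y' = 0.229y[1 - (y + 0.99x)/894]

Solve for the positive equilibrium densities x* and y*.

Setting both brackets to zero gives the nullclines x + 0.446y = 470 and 0.99x + y = 894.
Substituting y = 894 - 0.99x into the first: x(1 - 0.446·0.99) = 470 - 0.446·894.
So x* = 71.3/0.558 = 128, and then y* = 894 - 0.99·128 = 768.

x* ≈ 128, y* ≈ 768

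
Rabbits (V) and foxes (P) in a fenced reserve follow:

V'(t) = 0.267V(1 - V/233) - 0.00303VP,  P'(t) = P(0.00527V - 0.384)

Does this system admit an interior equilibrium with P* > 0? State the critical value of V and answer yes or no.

The predator equation gives dP/dt > 0 only when V > 0.384/0.00527 = 72.9.
Without the predator, V → K = 233. Since 233 > 72.9, the predator can invade and persist.

Threshold V = 72.9; K > 72.9, so yes, the predator persists.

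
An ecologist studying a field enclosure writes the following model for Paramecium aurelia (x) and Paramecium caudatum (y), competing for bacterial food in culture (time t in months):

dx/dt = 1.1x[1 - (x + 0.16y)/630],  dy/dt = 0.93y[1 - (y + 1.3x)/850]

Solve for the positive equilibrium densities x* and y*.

x* ≈ 624, y* ≈ 39.1

Setting both brackets to zero gives the nullclines x + 0.16y = 630 and 1.3x + y = 850.
Substituting y = 850 - 1.3x into the first: x(1 - 0.16·1.3) = 630 - 0.16·850.
So x* = 494/0.792 = 624, and then y* = 850 - 1.3·624 = 39.1.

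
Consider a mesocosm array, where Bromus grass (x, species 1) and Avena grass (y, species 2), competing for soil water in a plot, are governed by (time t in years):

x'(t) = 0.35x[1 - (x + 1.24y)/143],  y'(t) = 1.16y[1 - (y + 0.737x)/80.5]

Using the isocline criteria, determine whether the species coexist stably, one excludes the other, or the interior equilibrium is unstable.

Compare the nullcline intercepts: K1/α12 = 143/1.24 = 115 > K2 = 80.5; K2/α21 = 80.5/0.737 = 109 < K1 = 143.
Since the inequalities point opposite ways, species 1 can invade but species 2 cannot.

species 1 excludes species 2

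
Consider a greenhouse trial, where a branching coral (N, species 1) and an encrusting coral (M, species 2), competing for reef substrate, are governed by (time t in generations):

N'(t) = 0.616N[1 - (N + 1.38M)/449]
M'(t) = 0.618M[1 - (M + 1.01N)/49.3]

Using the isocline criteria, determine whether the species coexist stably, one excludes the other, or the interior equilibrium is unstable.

species 1 excludes species 2

Compare the nullcline intercepts: K1/α12 = 449/1.38 = 325 > K2 = 49.3; K2/α21 = 49.3/1.01 = 48.8 < K1 = 449.
Since the inequalities point opposite ways, species 1 can invade but species 2 cannot.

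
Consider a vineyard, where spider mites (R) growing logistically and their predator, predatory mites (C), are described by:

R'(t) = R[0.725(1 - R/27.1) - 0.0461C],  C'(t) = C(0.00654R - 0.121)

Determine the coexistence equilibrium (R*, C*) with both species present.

From dC/dt = 0 with C > 0: 0.00654R* = 0.121, so R* = 18.5.
Substitute into dR/dt = 0: 0.725(1 - 18.5/27.1) = 0.0461C*.
The bracket is 0.317, giving C* = 0.23/0.0461 = 4.99.

R* ≈ 18.5, C* ≈ 4.99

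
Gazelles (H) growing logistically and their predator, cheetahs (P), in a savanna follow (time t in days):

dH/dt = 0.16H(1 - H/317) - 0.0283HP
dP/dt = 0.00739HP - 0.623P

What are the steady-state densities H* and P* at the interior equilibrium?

From dP/dt = 0 with P > 0: 0.00739H* = 0.623, so H* = 84.3.
Substitute into dH/dt = 0: 0.16(1 - 84.3/317) = 0.0283P*.
The bracket is 0.734, giving P* = 0.117/0.0283 = 4.15.

H* ≈ 84.3, P* ≈ 4.15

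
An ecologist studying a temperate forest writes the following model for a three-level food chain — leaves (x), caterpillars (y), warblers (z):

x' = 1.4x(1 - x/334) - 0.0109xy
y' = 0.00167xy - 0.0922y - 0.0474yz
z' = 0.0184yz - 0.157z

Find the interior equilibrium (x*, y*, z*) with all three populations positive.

From dz/dt = 0: 0.0184y* = 0.157, so y* = 8.53.
From dx/dt = 0: 1.4(1 - x*/334) = 0.0109·8.53, giving x* = 334·(1 - 0.0664) = 312.
From dy/dt = 0: 0.00167·312 - 0.0922 = 0.0474z*, so z* = 0.429/0.0474 = 9.04.

x* ≈ 312, y* ≈ 8.53, z* ≈ 9.04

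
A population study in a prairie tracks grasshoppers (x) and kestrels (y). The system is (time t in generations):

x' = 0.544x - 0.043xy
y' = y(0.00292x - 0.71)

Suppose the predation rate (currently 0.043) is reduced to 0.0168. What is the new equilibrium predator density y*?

y* ≈ 32.4

At the interior fixed point, setting dx/dt = 0 with x > 0 fixes y* = (prey growth rate)/(xy coefficient) — independent of the other coefficients.
With the change, y* = 0.544/0.0168 = 32.4; it rises from 12.7.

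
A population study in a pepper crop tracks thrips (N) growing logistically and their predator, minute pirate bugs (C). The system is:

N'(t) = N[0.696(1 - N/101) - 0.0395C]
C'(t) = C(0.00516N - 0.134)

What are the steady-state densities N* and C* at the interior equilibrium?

N* ≈ 26, C* ≈ 13.1

From dC/dt = 0 with C > 0: 0.00516N* = 0.134, so N* = 26.
Substitute into dN/dt = 0: 0.696(1 - 26/101) = 0.0395C*.
The bracket is 0.743, giving C* = 0.517/0.0395 = 13.1.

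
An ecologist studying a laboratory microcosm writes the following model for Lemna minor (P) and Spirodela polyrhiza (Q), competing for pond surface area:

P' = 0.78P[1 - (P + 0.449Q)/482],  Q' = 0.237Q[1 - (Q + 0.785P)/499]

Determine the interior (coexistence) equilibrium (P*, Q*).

P* ≈ 398, Q* ≈ 186

Setting both brackets to zero gives the nullclines P + 0.449Q = 482 and 0.785P + Q = 499.
Substituting Q = 499 - 0.785P into the first: P(1 - 0.449·0.785) = 482 - 0.449·499.
So P* = 258/0.648 = 398, and then Q* = 499 - 0.785·398 = 186.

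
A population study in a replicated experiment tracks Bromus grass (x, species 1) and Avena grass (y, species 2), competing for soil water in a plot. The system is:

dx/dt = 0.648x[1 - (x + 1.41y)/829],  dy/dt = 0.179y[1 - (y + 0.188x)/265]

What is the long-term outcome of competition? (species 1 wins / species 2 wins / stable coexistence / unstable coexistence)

Compare the nullcline intercepts: K1/α12 = 829/1.41 = 588 > K2 = 265; K2/α21 = 265/0.188 = 1410 > K1 = 829.
Since both inequalities hold, each species can invade when rare, so the interior equilibrium is stable.

stable coexistence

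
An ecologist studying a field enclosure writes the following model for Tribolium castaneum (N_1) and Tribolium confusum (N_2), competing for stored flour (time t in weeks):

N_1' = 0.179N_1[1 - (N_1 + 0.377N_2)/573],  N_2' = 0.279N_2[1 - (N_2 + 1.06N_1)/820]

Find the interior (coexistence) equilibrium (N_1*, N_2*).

Setting both brackets to zero gives the nullclines N_1 + 0.377N_2 = 573 and 1.06N_1 + N_2 = 820.
Substituting N_2 = 820 - 1.06N_1 into the first: N_1(1 - 0.377·1.06) = 573 - 0.377·820.
So N_1* = 264/0.6 = 439, and then N_2* = 820 - 1.06·439 = 354.

N_1* ≈ 439, N_2* ≈ 354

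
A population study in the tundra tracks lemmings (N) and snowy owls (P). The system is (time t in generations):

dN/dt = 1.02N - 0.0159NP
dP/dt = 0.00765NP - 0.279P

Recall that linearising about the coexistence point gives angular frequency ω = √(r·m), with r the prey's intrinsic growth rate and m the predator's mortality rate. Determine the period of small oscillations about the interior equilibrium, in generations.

Here r = 1.02 and m = 0.279, so r·m = 0.285.
ω = √0.285 = 0.533 per generation, hence T = 2π/ω ≈ 11.8 generations.

T ≈ 11.8 generations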